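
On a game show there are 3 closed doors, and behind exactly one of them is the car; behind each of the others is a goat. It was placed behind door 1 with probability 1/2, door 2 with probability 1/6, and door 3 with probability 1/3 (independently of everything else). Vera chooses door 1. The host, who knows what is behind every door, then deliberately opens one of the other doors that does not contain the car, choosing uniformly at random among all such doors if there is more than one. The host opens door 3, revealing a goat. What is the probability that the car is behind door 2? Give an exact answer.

2/5

Condition on the true location of the car.
If it is behind door 1 (prior 1/2): the host has 2 equally likely choices, so probability 1/2; weight (1/2)·(1/2) = 1/4.
If it is behind door 2 (prior 1/6): the host has no choice, probability 1; weight (1/6)·1 = 1/6.
If it is behind door 3 (prior 1/3): the host opened door 3, so this case is ruled out; weight (1/3)·0 = 0.
The weights sum to 5/12.
So P(the car behind door 2 | the host opened door 3) = (1/6) / (5/12) = 2/5.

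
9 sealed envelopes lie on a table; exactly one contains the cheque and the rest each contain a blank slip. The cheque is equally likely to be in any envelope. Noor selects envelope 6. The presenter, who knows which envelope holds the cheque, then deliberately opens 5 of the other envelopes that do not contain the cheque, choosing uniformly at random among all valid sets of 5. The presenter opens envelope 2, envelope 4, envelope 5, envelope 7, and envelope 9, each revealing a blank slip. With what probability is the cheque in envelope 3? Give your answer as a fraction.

Condition on the true location of the cheque.
If it is in any of envelopes 1, 3, and 8 (prior 1/9 each): the presenter has 21 equally likely choices, so probability 1/21; weight (1/9)·(1/21) = 1/189 each.
If it is in any of envelopes 2, 4, 5, 7, and 9 (prior 1/9 each): that envelope was opened and seen not to hold the prize — ruled out; weight (1/9)·0 = 0 each.
If it is in envelope 6 (prior 1/9): the presenter has 56 equally likely choices, so probability 1/56; weight (1/9)·(1/56) = 1/504.
The weights sum to 1/56.
So P(the cheque in envelope 3 | the presenter opened envelope 2, envelope 4, envelope 5, envelope 7, and envelope 9) = (1/189) / (1/56) = 8/27.

8/27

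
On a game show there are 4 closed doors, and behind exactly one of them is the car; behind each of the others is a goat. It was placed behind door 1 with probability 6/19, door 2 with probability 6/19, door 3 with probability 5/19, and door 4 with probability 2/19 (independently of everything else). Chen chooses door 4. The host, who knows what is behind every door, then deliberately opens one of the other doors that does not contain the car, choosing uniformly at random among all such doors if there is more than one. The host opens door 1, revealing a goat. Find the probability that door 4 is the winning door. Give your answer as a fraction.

Apply Bayes' rule, conditioning on where the car actually is.
If it is behind door 1 (prior 6/19): the host opened door 1, so this case is ruled out; weight (6/19)·0 = 0.
If it is behind door 2 (prior 6/19): the host has 2 equally likely choices, so probability 1/2; weight (6/19)·(1/2) = 3/19.
If it is behind door 3 (prior 5/19): the host has 2 equally likely choices, so probability 1/2; weight (5/19)·(1/2) = 5/38.
If it is behind door 4 (prior 2/19): the host has 3 equally likely choices, so probability 1/3; weight (2/19)·(1/3) = 2/57.
The weights sum to 37/114.
So P(the car behind door 4 | the host opened door 1) = (2/57) / (37/114) = 4/37.

4/37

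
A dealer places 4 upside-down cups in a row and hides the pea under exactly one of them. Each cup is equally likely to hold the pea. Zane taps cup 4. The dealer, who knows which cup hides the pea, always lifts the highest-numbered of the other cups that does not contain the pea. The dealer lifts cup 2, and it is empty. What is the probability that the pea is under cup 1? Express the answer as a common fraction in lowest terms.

Consider each possible location of the pea in turn.
If it is under either of cups 1 and 4 (prior 1/4 each): the dealer would have opened cup 3 instead, probability 0; weight (1/4)·0 = 0 each.
If it is under cup 2 (prior 1/4): the dealer opened cup 2, so this case is ruled out; weight (1/4)·0 = 0.
If it is under cup 3 (prior 1/4): cup 2 is the highest-numbered option available, probability 1; weight (1/4)·1 = 1/4.
The weights sum to 1/4.
So P(the pea under cup 1 | the dealer opened cup 2) = 0 / (1/4) = 0.

0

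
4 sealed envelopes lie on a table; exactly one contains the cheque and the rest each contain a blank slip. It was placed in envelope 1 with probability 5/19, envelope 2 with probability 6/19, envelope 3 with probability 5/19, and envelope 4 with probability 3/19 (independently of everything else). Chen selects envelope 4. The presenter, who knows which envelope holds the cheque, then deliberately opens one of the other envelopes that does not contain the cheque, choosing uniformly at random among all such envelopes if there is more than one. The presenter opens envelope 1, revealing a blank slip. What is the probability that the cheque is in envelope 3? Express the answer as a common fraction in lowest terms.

5/13

Consider each possible location of the cheque in turn.
If it is in envelope 1 (prior 5/19): the presenter opened envelope 1, so this case is ruled out; weight (5/19)·0 = 0.
If it is in envelope 2 (prior 6/19): the presenter has 2 equally likely choices, so probability 1/2; weight (6/19)·(1/2) = 3/19.
If it is in envelope 3 (prior 5/19): the presenter has 2 equally likely choices, so probability 1/2; weight (5/19)·(1/2) = 5/38.
If it is in envelope 4 (prior 3/19): the presenter has 3 equally likely choices, so probability 1/3; weight (3/19)·(1/3) = 1/19.
The weights sum to 13/38.
So P(the cheque in envelope 3 | the presenter opened envelope 1) = (5/38) / (13/38) = 5/13.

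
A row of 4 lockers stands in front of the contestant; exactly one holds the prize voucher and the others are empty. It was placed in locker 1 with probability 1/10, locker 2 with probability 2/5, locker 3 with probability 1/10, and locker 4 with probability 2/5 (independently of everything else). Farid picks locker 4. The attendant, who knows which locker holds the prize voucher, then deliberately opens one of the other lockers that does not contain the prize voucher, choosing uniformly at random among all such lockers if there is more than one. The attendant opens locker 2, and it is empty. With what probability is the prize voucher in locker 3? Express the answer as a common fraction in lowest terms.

Apply Bayes' rule, conditioning on where the prize voucher actually is.
If it is in either of lockers 1 and 3 (prior 1/10 each): the attendant has 2 equally likely choices, so probability 1/2; weight (1/10)·(1/2) = 1/20 each.
If it is in locker 2 (prior 2/5): the attendant opened locker 2, so this case is ruled out; weight (2/5)·0 = 0.
If it is in locker 4 (prior 2/5): the attendant has 3 equally likely choices, so probability 1/3; weight (2/5)·(1/3) = 2/15.
The weights sum to 7/30.
So P(the prize voucher in locker 3 | the attendant opened locker 2) = (1/20) / (7/30) = 3/14.

3/14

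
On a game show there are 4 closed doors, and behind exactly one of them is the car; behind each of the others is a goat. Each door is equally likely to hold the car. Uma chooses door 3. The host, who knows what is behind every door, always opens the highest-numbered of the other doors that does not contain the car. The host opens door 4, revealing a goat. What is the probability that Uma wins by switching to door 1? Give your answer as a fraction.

Consider each possible location of the car in turn.
If it is behind any of doors 1, 2, and 3 (prior 1/4 each): door 4 is the highest-numbered option available, probability 1; weight (1/4)·1 = 1/4 each.
If it is behind door 4 (prior 1/4): the host opened door 4, so this case is ruled out; weight (1/4)·0 = 0.
The weights sum to 3/4.
So P(the car behind door 1 | the host opened door 4) = (1/4) / (3/4) = 1/3.

1/3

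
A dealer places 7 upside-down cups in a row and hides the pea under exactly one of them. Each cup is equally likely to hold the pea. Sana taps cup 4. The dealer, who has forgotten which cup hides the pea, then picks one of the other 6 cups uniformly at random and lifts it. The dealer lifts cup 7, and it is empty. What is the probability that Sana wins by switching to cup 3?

Because the dealer chose which cup to lift without knowing where the pea is, the choice is independent of the prize location. Learning that cup 7 does not hold the pea simply rules out that one location and leaves the remaining 6 cups still equally likely by symmetry.
So P(the pea under cup 3) = 1/6.

1/6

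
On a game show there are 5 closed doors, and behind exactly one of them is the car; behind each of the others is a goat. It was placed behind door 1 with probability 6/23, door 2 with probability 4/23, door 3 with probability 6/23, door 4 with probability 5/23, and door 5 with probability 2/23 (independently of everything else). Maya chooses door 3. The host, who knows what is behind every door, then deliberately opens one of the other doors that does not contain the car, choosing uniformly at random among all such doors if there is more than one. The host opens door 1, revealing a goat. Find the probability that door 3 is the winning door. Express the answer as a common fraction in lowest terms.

9/31

Consider each possible location of the car in turn.
If it is behind door 1 (prior 6/23): the host opened door 1, so this case is ruled out; weight (6/23)·0 = 0.
If it is behind door 2 (prior 4/23): the host has 3 equally likely choices, so probability 1/3; weight (4/23)·(1/3) = 4/69.
If it is behind door 3 (prior 6/23): the host has 4 equally likely choices, so probability 1/4; weight (6/23)·(1/4) = 3/46.
If it is behind door 4 (prior 5/23): the host has 3 equally likely choices, so probability 1/3; weight (5/23)·(1/3) = 5/69.
If it is behind door 5 (prior 2/23): the host has 3 equally likely choices, so probability 1/3; weight (2/23)·(1/3) = 2/69.
The weights sum to 31/138.
So P(the car behind door 3 | the host opened door 1) = (3/46) / (31/138) = 9/31.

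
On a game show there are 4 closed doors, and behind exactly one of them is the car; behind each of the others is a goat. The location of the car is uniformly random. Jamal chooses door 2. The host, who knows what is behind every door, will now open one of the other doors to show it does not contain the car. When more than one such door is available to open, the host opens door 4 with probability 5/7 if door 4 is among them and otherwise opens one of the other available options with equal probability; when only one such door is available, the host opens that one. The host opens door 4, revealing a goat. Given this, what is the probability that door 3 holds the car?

Apply Bayes' rule, conditioning on where the car actually is.
If it is behind any of doors 1, 2, and 3 (prior 1/4 each): door 4 is available, opened with probability 5/7; weight (1/4)·(5/7) = 5/28 each.
If it is behind door 4 (prior 1/4): the host opened door 4, so this case is ruled out; weight (1/4)·0 = 0.
The weights sum to 15/28.
So P(the car behind door 3 | the host opened door 4) = (5/28) / (15/28) = 1/3.

1/3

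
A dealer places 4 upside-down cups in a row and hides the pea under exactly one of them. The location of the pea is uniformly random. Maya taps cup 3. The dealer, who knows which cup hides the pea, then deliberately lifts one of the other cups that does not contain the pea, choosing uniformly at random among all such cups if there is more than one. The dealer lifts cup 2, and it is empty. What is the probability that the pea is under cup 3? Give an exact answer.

1/4

Consider each possible location of the pea in turn.
If it is under either of cups 1 and 4 (prior 1/4 each): the dealer has 2 equally likely choices, so probability 1/2; weight (1/4)·(1/2) = 1/8 each.
If it is under cup 2 (prior 1/4): the dealer opened cup 2, so this case is ruled out; weight (1/4)·0 = 0.
If it is under cup 3 (prior 1/4): the dealer has 3 equally likely choices, so probability 1/3; weight (1/4)·(1/3) = 1/12.
The weights sum to 1/3.
So P(the pea under cup 3 | the dealer opened cup 2) = (1/12) / (1/3) = 1/4.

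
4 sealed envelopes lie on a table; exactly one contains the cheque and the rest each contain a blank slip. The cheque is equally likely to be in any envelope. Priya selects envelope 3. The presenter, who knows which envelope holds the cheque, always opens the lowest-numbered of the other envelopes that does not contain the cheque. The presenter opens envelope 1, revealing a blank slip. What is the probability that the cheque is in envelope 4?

Consider each possible location of the cheque in turn.
If it is in envelope 1 (prior 1/4): the presenter opened envelope 1, so this case is ruled out; weight (1/4)·0 = 0.
If it is in any of envelopes 2, 3, and 4 (prior 1/4 each): envelope 1 is the lowest-numbered option available, probability 1; weight (1/4)·1 = 1/4 each.
The weights sum to 3/4.
So P(the cheque in envelope 4 | the presenter opened envelope 1) = (1/4) / (3/4) = 1/3.

1/3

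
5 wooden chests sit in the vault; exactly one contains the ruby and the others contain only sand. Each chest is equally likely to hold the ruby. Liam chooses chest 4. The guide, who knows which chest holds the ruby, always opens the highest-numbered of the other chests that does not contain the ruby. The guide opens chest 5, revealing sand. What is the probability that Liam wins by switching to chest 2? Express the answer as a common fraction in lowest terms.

1/4

Consider each possible location of the ruby in turn.
If it is in any of chests 1, 2, 3, and 4 (prior 1/5 each): chest 5 is the highest-numbered option available, probability 1; weight (1/5)·1 = 1/5 each.
If it is in chest 5 (prior 1/5): the guide opened chest 5, so this case is ruled out; weight (1/5)·0 = 0.
The weights sum to 4/5.
So P(the ruby in chest 2 | the guide opened chest 5) = (1/5) / (4/5) = 1/4.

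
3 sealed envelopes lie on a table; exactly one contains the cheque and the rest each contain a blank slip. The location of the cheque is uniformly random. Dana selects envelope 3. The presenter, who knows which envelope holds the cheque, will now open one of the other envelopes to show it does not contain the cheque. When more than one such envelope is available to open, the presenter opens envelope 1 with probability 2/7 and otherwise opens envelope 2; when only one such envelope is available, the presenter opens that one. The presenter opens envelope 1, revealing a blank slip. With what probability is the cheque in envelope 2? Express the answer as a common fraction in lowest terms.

Condition on the true location of the cheque.
If it is in envelope 1 (prior 1/3): the presenter opened envelope 1, so this case is ruled out; weight (1/3)·0 = 0.
If it is in envelope 2 (prior 1/3): only envelope 1 is available, probability 1; weight (1/3)·1 = 1/3.
If it is in envelope 3 (prior 1/3): envelope 1 is available, opened with probability 2/7; weight (1/3)·(2/7) = 2/21.
The weights sum to 3/7.
So P(the cheque in envelope 2 | the presenter opened envelope 1) = (1/3) / (3/7) = 7/9.

7/9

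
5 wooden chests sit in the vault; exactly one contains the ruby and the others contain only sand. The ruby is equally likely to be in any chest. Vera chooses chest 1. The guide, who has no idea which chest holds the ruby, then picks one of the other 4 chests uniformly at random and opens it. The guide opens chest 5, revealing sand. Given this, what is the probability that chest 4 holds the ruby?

1/4

Because the guide chose which chest to open without knowing where the ruby is, the choice is independent of the prize location. Learning that chest 5 does not hold the ruby simply rules out that one location and leaves the remaining 4 chests still equally likely by symmetry.
So P(the ruby in chest 4) = 1/4.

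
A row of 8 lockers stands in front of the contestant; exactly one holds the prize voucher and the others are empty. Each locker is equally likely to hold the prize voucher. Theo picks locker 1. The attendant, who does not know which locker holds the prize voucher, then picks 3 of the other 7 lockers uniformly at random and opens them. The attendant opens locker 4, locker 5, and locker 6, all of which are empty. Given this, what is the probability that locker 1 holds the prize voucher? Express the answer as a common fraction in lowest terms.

1/5

Consider each possible location of the prize voucher in turn.
If it is in any of lockers 1, 2, 3, 7, and 8 (prior 1/8 each): the attendant picks exactly this set with probability 1/35 regardless, and none is the prize; weight (1/8)·(1/35) = 1/280 each.
If it is in any of lockers 4, 5, and 6 (prior 1/8 each): that locker was opened and seen not to hold the prize — ruled out; weight (1/8)·0 = 0 each.
The weights sum to 1/56.
So P(the prize voucher in locker 1 | the attendant opened locker 4, locker 5, and locker 6) = (1/280) / (1/56) = 1/5.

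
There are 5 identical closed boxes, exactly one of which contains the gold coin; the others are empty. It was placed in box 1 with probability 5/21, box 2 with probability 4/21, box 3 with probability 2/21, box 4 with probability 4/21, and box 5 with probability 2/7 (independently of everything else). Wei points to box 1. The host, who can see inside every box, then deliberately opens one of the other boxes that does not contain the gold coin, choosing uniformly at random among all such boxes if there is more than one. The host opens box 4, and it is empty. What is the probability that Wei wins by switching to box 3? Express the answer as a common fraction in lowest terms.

Condition on the true location of the gold coin.
If it is in box 1 (prior 5/21): the host has 4 equally likely choices, so probability 1/4; weight (5/21)·(1/4) = 5/84.
If it is in box 2 (prior 4/21): the host has 3 equally likely choices, so probability 1/3; weight (4/21)·(1/3) = 4/63.
If it is in box 3 (prior 2/21): the host has 3 equally likely choices, so probability 1/3; weight (2/21)·(1/3) = 2/63.
If it is in box 4 (prior 4/21): the host opened box 4, so this case is ruled out; weight (4/21)·0 = 0.
If it is in box 5 (prior 2/7): the host has 3 equally likely choices, so probability 1/3; weight (2/7)·(1/3) = 2/21.
The weights sum to 1/4.
So P(the gold coin in box 3 | the host opened box 4) = (2/63) / (1/4) = 8/63.

8/63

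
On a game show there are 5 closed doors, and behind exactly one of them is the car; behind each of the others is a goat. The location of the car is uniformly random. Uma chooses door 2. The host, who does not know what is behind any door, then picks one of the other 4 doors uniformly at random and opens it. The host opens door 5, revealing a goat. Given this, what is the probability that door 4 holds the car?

1/4

Consider each possible location of the car in turn.
If it is behind any of doors 1, 2, 3, and 4 (prior 1/5 each): the host picks door 5 with probability 1/4 regardless, and it is not the prize; weight (1/5)·(1/4) = 1/20 each.
If it is behind door 5 (prior 1/5): the host opened door 5, so this case is ruled out; weight (1/5)·0 = 0.
The weights sum to 1/5.
So P(the car behind door 4 | the host opened door 5) = (1/20) / (1/5) = 1/4.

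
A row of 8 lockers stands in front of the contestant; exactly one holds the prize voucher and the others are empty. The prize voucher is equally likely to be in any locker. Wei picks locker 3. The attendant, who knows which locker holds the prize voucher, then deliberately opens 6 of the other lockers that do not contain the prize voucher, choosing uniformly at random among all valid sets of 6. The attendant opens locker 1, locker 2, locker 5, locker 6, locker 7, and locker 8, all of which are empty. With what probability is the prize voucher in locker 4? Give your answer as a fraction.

7/8

Consider each possible location of the prize voucher in turn.
If it is in any of lockers 1, 2, 5, 6, 7, and 8 (prior 1/8 each): that locker was opened and seen not to hold the prize — ruled out; weight (1/8)·0 = 0 each.
If it is in locker 3 (prior 1/8): the attendant has 7 equally likely choices, so probability 1/7; weight (1/8)·(1/7) = 1/56.
If it is in locker 4 (prior 1/8): the attendant has no choice, probability 1; weight (1/8)·1 = 1/8.
The weights sum to 1/7.
So P(the prize voucher in locker 4 | the attendant opened locker 1, locker 2, locker 5, locker 6, locker 7, and locker 8) = (1/8) / (1/7) = 7/8.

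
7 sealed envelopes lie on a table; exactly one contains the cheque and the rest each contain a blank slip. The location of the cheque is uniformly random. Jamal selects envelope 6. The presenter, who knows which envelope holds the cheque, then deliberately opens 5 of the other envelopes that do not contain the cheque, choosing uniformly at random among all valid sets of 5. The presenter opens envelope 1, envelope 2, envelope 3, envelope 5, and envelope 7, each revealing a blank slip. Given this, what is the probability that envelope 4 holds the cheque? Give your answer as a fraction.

6/7

Consider each possible location of the cheque in turn.
If it is in any of envelopes 1, 2, 3, 5, and 7 (prior 1/7 each): that envelope was opened and seen not to hold the prize — ruled out; weight (1/7)·0 = 0 each.
If it is in envelope 4 (prior 1/7): the presenter has no choice, probability 1; weight (1/7)·1 = 1/7.
If it is in envelope 6 (prior 1/7): the presenter has 6 equally likely choices, so probability 1/6; weight (1/7)·(1/6) = 1/42.
The weights sum to 1/6.
So P(the cheque in envelope 4 | the presenter opened envelope 1, envelope 2, envelope 3, envelope 5, and envelope 7) = (1/7) / (1/6) = 6/7.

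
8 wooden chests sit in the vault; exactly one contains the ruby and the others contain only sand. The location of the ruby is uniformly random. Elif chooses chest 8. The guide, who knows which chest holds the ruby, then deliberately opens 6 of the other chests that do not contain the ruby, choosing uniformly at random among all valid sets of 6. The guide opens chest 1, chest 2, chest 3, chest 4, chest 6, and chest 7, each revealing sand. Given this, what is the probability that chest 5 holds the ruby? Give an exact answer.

7/8

Consider each possible location of the ruby in turn.
If it is in any of chests 1, 2, 3, 4, 6, and 7 (prior 1/8 each): that chest was opened and seen not to hold the prize — ruled out; weight (1/8)·0 = 0 each.
If it is in chest 5 (prior 1/8): the guide has no choice, probability 1; weight (1/8)·1 = 1/8.
If it is in chest 8 (prior 1/8): the guide has 7 equally likely choices, so probability 1/7; weight (1/8)·(1/7) = 1/56.
The weights sum to 1/7.
So P(the ruby in chest 5 | the guide opened chest 1, chest 2, chest 3, chest 4, chest 6, and chest 7) = (1/8) / (1/7) = 7/8.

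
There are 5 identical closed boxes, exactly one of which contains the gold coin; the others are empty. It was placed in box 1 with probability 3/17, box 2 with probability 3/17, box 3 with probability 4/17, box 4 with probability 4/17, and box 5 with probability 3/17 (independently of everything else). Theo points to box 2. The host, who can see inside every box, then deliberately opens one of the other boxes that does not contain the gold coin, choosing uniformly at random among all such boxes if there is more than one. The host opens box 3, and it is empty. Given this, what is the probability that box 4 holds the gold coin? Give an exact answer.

16/49

Condition on the true location of the gold coin.
If it is in either of boxes 1 and 5 (prior 3/17 each): the host has 3 equally likely choices, so probability 1/3; weight (3/17)·(1/3) = 1/17 each.
If it is in box 2 (prior 3/17): the host has 4 equally likely choices, so probability 1/4; weight (3/17)·(1/4) = 3/68.
If it is in box 3 (prior 4/17): the host opened box 3, so this case is ruled out; weight (4/17)·0 = 0.
If it is in box 4 (prior 4/17): the host has 3 equally likely choices, so probability 1/3; weight (4/17)·(1/3) = 4/51.
The weights sum to 49/204.
So P(the gold coin in box 4 | the host opened box 3) = (4/51) / (49/204) = 16/49.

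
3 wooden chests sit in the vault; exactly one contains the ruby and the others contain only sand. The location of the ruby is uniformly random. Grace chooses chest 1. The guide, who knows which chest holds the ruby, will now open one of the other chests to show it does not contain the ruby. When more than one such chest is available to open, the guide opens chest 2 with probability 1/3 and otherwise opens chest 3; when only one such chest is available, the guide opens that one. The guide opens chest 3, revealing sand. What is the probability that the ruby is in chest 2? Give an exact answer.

3/5

Apply Bayes' rule, conditioning on where the ruby actually is.
If it is in chest 1 (prior 1/3): chest 2 is available but not opened, probability 2/3; weight (1/3)·(2/3) = 2/9.
If it is in chest 2 (prior 1/3): only chest 3 is available, probability 1; weight (1/3)·1 = 1/3.
If it is in chest 3 (prior 1/3): the guide opened chest 3, so this case is ruled out; weight (1/3)·0 = 0.
The weights sum to 5/9.
So P(the ruby in chest 2 | the guide opened chest 3) = (1/3) / (5/9) = 3/5.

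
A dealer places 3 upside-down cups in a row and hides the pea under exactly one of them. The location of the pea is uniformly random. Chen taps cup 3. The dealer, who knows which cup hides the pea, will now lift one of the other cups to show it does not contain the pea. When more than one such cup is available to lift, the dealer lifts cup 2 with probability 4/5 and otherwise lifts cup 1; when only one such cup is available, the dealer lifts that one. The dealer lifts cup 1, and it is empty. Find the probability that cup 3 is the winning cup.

Apply Bayes' rule, conditioning on where the pea actually is.
If it is under cup 1 (prior 1/3): the dealer opened cup 1, so this case is ruled out; weight (1/3)·0 = 0.
If it is under cup 2 (prior 1/3): only cup 1 is available, probability 1; weight (1/3)·1 = 1/3.
If it is under cup 3 (prior 1/3): cup 2 is available but not opened, probability 1/5; weight (1/3)·(1/5) = 1/15.
The weights sum to 2/5.
So P(the pea under cup 3 | the dealer opened cup 1) = (1/15) / (2/5) = 1/6.

1/6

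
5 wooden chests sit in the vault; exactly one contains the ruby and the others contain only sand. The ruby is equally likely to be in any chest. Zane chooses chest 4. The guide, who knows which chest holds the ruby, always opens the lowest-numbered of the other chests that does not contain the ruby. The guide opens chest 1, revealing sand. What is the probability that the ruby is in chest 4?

1/4

Apply Bayes' rule, conditioning on where the ruby actually is.
If it is in chest 1 (prior 1/5): the guide opened chest 1, so this case is ruled out; weight (1/5)·0 = 0.
If it is in any of chests 2, 3, 4, and 5 (prior 1/5 each): chest 1 is the lowest-numbered option available, probability 1; weight (1/5)·1 = 1/5 each.
The weights sum to 4/5.
So P(the ruby in chest 4 | the guide opened chest 1) = (1/5) / (4/5) = 1/4.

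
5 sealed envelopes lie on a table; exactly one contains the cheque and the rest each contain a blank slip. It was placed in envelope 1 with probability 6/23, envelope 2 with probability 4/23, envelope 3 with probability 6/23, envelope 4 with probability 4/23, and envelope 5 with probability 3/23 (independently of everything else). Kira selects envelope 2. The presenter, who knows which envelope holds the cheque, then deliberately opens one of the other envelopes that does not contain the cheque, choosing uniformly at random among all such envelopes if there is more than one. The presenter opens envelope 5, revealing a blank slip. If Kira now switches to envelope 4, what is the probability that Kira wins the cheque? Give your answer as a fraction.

4/19

Apply Bayes' rule, conditioning on where the cheque actually is.
If it is in either of envelopes 1 and 3 (prior 6/23 each): the presenter has 3 equally likely choices, so probability 1/3; weight (6/23)·(1/3) = 2/23 each.
If it is in envelope 2 (prior 4/23): the presenter has 4 equally likely choices, so probability 1/4; weight (4/23)·(1/4) = 1/23.
If it is in envelope 4 (prior 4/23): the presenter has 3 equally likely choices, so probability 1/3; weight (4/23)·(1/3) = 4/69.
If it is in envelope 5 (prior 3/23): the presenter opened envelope 5, so this case is ruled out; weight (3/23)·0 = 0.
The weights sum to 19/69.
So P(the cheque in envelope 4 | the presenter opened envelope 5) = (4/69) / (19/69) = 4/19.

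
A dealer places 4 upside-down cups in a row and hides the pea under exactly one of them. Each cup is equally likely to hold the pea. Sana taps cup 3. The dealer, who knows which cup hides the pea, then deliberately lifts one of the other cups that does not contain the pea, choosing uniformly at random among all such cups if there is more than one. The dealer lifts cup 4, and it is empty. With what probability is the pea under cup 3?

1/4

Condition on the true location of the pea.
If it is under either of cups 1 and 2 (prior 1/4 each): the dealer has 2 equally likely choices, so probability 1/2; weight (1/4)·(1/2) = 1/8 each.
If it is under cup 3 (prior 1/4): the dealer has 3 equally likely choices, so probability 1/3; weight (1/4)·(1/3) = 1/12.
If it is under cup 4 (prior 1/4): the dealer opened cup 4, so this case is ruled out; weight (1/4)·0 = 0.
The weights sum to 1/3.
So P(the pea under cup 3 | the dealer opened cup 4) = (1/12) / (1/3) = 1/4.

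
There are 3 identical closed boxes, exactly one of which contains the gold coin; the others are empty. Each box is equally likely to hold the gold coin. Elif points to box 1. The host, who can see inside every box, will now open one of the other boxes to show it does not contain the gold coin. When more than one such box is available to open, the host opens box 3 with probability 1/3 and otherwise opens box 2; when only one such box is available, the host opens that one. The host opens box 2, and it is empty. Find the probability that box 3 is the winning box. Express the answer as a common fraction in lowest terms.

3/5

Consider each possible location of the gold coin in turn.
If it is in box 1 (prior 1/3): box 3 is available but not opened, probability 2/3; weight (1/3)·(2/3) = 2/9.
If it is in box 2 (prior 1/3): the host opened box 2, so this case is ruled out; weight (1/3)·0 = 0.
If it is in box 3 (prior 1/3): only box 2 is available, probability 1; weight (1/3)·1 = 1/3.
The weights sum to 5/9.
So P(the gold coin in box 3 | the host opened box 2) = (1/3) / (5/9) = 3/5.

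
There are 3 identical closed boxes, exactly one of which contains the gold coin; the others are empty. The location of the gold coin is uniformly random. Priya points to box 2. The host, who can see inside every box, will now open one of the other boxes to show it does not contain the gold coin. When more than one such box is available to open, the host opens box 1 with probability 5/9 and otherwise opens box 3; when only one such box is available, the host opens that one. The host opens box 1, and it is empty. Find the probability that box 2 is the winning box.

Consider each possible location of the gold coin in turn.
If it is in box 1 (prior 1/3): the host opened box 1, so this case is ruled out; weight (1/3)·0 = 0.
If it is in box 2 (prior 1/3): box 1 is available, opened with probability 5/9; weight (1/3)·(5/9) = 5/27.
If it is in box 3 (prior 1/3): only box 1 is available, probability 1; weight (1/3)·1 = 1/3.
The weights sum to 14/27.
So P(the gold coin in box 2 | the host opened box 1) = (5/27) / (14/27) = 5/14.

5/14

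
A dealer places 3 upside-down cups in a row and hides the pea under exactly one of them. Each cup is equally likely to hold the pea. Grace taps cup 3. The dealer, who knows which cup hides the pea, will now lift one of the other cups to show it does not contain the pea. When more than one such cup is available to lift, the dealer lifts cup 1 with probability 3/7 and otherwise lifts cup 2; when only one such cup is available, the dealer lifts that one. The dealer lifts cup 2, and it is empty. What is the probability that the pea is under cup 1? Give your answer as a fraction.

7/11

Consider each possible location of the pea in turn.
If it is under cup 1 (prior 1/3): only cup 2 is available, probability 1; weight (1/3)·1 = 1/3.
If it is under cup 2 (prior 1/3): the dealer opened cup 2, so this case is ruled out; weight (1/3)·0 = 0.
If it is under cup 3 (prior 1/3): cup 1 is available but not opened, probability 4/7; weight (1/3)·(4/7) = 4/21.
The weights sum to 11/21.
So P(the pea under cup 1 | the dealer opened cup 2) = (1/3) / (11/21) = 7/11.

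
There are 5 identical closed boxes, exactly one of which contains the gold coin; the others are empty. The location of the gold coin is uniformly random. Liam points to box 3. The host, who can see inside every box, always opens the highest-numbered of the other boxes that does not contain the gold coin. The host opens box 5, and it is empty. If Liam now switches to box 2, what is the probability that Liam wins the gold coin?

Condition on the true location of the gold coin.
If it is in any of boxes 1, 2, 3, and 4 (prior 1/5 each): box 5 is the highest-numbered option available, probability 1; weight (1/5)·1 = 1/5 each.
If it is in box 5 (prior 1/5): the host opened box 5, so this case is ruled out; weight (1/5)·0 = 0.
The weights sum to 4/5.
So P(the gold coin in box 2 | the host opened box 5) = (1/5) / (4/5) = 1/4.

1/4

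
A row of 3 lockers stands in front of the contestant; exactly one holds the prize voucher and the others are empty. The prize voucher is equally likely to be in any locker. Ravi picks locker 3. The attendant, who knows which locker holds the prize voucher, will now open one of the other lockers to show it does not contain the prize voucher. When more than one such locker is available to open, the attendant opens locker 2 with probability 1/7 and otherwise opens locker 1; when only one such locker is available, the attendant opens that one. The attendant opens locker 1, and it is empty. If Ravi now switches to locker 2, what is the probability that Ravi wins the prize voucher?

7/13

Apply Bayes' rule, conditioning on where the prize voucher actually is.
If it is in locker 1 (prior 1/3): the attendant opened locker 1, so this case is ruled out; weight (1/3)·0 = 0.
If it is in locker 2 (prior 1/3): only locker 1 is available, probability 1; weight (1/3)·1 = 1/3.
If it is in locker 3 (prior 1/3): locker 2 is available but not opened, probability 6/7; weight (1/3)·(6/7) = 2/7.
The weights sum to 13/21.
So P(the prize voucher in locker 2 | the attendant opened locker 1) = (1/3) / (13/21) = 7/13.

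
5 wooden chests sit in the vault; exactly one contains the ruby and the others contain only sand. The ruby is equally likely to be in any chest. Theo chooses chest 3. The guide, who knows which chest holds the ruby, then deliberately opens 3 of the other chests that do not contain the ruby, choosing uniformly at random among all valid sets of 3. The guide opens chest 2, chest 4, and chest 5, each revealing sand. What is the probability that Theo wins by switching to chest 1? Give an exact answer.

Consider each possible location of the ruby in turn.
If it is in chest 1 (prior 1/5): the guide has no choice, probability 1; weight (1/5)·1 = 1/5.
If it is in any of chests 2, 4, and 5 (prior 1/5 each): that chest was opened and seen not to hold the prize — ruled out; weight (1/5)·0 = 0 each.
If it is in chest 3 (prior 1/5): the guide has 4 equally likely choices, so probability 1/4; weight (1/5)·(1/4) = 1/20.
The weights sum to 1/4.
So P(the ruby in chest 1 | the guide opened chest 2, chest 4, and chest 5) = (1/5) / (1/4) = 4/5.

4/5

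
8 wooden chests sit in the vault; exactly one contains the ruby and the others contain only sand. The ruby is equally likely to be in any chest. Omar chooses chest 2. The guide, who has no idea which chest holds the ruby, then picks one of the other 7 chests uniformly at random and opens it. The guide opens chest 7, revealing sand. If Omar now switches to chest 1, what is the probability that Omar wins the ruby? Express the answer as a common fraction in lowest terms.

Because the guide chose which chest to open without knowing where the ruby is, the choice is independent of the prize location. Learning that chest 7 does not hold the ruby simply rules out that one location and leaves the remaining 7 chests still equally likely by symmetry.
So P(the ruby in chest 1) = 1/7.

1/7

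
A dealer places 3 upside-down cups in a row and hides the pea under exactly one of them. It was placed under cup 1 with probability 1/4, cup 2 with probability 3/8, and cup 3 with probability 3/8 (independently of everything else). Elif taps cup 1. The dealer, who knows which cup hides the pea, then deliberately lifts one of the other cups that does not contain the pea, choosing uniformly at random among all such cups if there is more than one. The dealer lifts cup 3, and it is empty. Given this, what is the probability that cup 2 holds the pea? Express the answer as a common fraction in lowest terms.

3/4

Apply Bayes' rule, conditioning on where the pea actually is.
If it is under cup 1 (prior 1/4): the dealer has 2 equally likely choices, so probability 1/2; weight (1/4)·(1/2) = 1/8.
If it is under cup 2 (prior 3/8): the dealer has no choice, probability 1; weight (3/8)·1 = 3/8.
If it is under cup 3 (prior 3/8): the dealer opened cup 3, so this case is ruled out; weight (3/8)·0 = 0.
The weights sum to 1/2.
So P(the pea under cup 2 | the dealer opened cup 3) = (3/8) / (1/2) = 3/4.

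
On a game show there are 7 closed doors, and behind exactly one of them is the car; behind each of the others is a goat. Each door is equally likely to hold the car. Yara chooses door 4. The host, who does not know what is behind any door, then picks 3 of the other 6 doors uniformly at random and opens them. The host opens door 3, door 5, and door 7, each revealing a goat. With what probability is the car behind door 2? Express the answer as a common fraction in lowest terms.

Condition on the true location of the car.
If it is behind any of doors 1, 2, 4, and 6 (prior 1/7 each): the host picks exactly this set with probability 1/20 regardless, and none is the prize; weight (1/7)·(1/20) = 1/140 each.
If it is behind any of doors 3, 5, and 7 (prior 1/7 each): that door was opened and seen not to hold the prize — ruled out; weight (1/7)·0 = 0 each.
The weights sum to 1/35.
So P(the car behind door 2 | the host opened door 3, door 5, and door 7) = (1/140) / (1/35) = 1/4.

1/4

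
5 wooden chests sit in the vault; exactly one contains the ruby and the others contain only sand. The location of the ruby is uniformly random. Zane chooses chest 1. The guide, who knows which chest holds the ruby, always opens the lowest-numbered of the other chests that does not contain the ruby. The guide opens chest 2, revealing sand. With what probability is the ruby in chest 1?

1/4

Condition on the true location of the ruby.
If it is in any of chests 1, 3, 4, and 5 (prior 1/5 each): chest 2 is the lowest-numbered option available, probability 1; weight (1/5)·1 = 1/5 each.
If it is in chest 2 (prior 1/5): the guide opened chest 2, so this case is ruled out; weight (1/5)·0 = 0.
The weights sum to 4/5.
So P(the ruby in chest 1 | the guide opened chest 2) = (1/5) / (4/5) = 1/4.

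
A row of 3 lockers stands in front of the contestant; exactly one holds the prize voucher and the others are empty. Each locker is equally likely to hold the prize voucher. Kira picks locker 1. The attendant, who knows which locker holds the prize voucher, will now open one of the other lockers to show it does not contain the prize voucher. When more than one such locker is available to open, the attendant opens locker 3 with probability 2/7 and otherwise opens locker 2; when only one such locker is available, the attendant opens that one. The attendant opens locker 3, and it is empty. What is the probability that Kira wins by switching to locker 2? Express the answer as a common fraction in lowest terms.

Apply Bayes' rule, conditioning on where the prize voucher actually is.
If it is in locker 1 (prior 1/3): locker 3 is available, opened with probability 2/7; weight (1/3)·(2/7) = 2/21.
If it is in locker 2 (prior 1/3): only locker 3 is available, probability 1; weight (1/3)·1 = 1/3.
If it is in locker 3 (prior 1/3): the attendant opened locker 3, so this case is ruled out; weight (1/3)·0 = 0.
The weights sum to 3/7.
So P(the prize voucher in locker 2 | the attendant opened locker 3) = (1/3) / (3/7) = 7/9.

7/9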